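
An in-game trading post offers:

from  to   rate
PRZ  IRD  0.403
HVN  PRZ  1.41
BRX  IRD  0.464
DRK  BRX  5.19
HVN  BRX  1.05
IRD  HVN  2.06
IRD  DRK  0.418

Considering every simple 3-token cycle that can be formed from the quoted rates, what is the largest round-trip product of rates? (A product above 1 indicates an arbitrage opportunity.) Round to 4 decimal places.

PRZ→IRD→HVN→PRZ: 0.403 × 2.06 × 1.41 = 1.17055
DRK→BRX→IRD→DRK: 5.19 × 0.464 × 0.418 = 1.00661
HVN→BRX→IRD→HVN: 1.05 × 0.464 × 2.06 = 1.00363
Maximum is PRZ→IRD→HVN→PRZ at 1.1706; arbitrage exists.

1.1706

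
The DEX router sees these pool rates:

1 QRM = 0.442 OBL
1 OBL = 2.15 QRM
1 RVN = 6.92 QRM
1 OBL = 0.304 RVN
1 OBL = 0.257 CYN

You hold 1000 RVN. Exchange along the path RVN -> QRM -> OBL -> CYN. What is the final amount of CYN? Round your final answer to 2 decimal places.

786.07

1000 RVN × 6.92 = 6920 QRM
6920 QRM × 0.442 = 3058.64 OBL
3058.64 OBL × 0.257 = 786.07048 CYN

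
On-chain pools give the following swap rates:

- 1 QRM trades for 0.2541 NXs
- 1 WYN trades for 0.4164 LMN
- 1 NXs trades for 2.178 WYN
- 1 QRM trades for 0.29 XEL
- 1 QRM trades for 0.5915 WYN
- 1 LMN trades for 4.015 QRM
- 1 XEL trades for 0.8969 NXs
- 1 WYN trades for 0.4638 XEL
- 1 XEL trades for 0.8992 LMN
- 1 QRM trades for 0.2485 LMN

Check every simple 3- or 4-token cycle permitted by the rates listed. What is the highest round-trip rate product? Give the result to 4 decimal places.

1.0470

XEL→LMN→QRM→XEL: 0.8992 × 4.015 × 0.29 = 1.04698
WYN→XEL→LMN→QRM→WYN: 0.4638 × 0.8992 × 4.015 × 0.5915 = 0.99044
WYN→LMN→QRM→WYN: 0.4164 × 4.015 × 0.5915 = 0.98890
WYN→LMN→QRM→NXs→WYN: 0.4164 × 4.015 × 0.2541 × 2.178 = 0.92525
WYN→XEL→NXs→WYN: 0.4638 × 0.8969 × 2.178 = 0.90601
Maximum is XEL→LMN→QRM→XEL at 1.0470; arbitrage exists.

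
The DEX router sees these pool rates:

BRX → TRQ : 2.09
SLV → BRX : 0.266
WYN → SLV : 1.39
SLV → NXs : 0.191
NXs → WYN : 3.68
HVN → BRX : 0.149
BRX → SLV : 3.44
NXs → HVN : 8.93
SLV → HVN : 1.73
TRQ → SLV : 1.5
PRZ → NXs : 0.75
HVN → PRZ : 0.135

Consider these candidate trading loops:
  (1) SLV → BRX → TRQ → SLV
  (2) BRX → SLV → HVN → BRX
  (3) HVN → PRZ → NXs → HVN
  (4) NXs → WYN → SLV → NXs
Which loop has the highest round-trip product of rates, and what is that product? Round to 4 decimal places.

0.9770

(1) 0.266 × 2.09 × 1.5 = 0.83391
(2) 3.44 × 1.73 × 0.149 = 0.88673
(3) 0.135 × 0.75 × 8.93 = 0.90416
(4) 3.68 × 1.39 × 0.191 = 0.97700
Highest is cycle (4) at 0.9770 (≤1, no arbitrage).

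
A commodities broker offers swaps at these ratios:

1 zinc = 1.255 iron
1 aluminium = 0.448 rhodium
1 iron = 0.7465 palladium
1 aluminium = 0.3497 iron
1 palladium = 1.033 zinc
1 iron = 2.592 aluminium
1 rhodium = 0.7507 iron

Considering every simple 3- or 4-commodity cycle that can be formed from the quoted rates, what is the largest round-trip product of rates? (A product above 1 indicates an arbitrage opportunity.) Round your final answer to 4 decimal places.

0.9678

zinc→iron→palladium→zinc: 1.255 × 0.7465 × 1.033 = 0.96777
iron→aluminium→rhodium→iron: 2.592 × 0.448 × 0.7507 = 0.87172
Maximum is zinc→iron→palladium→zinc at 0.9678; no arbitrage — every cycle loses value.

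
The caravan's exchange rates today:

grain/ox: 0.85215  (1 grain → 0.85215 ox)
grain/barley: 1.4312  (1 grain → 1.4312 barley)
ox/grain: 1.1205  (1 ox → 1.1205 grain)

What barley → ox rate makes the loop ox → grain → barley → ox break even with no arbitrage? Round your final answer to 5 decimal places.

0.62357

Known legs of the cycle: 1.1205 × 1.4312 = 1.6036596
For no arbitrage the full-cycle product must be 1, so the missing rate is 1 / 1.6036596 ≈ 0.6235737.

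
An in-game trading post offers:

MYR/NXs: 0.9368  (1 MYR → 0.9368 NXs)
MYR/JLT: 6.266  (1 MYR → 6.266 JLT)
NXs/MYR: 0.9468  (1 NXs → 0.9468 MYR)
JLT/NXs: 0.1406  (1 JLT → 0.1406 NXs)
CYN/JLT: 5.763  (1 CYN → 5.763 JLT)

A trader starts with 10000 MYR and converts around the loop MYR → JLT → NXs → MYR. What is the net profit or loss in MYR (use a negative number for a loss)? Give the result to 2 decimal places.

-1658.70

10000 MYR × 6.266 = 62660 JLT
62660 JLT × 0.1406 = 8809.996 NXs
8809.996 NXs × 0.9468 = 8341.3042128 MYR
Net change: 8341.3042128 − 10000 = -1658.6957872 MYR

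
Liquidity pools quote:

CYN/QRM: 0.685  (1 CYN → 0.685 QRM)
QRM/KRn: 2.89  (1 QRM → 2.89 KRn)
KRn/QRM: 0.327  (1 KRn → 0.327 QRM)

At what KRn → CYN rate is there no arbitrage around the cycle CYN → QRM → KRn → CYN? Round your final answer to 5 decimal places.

0.50514

Known legs of the cycle: 0.685 × 2.89 = 1.97965
For no arbitrage the full-cycle product must be 1, so the missing rate is 1 / 1.97965 ≈ 0.5051398.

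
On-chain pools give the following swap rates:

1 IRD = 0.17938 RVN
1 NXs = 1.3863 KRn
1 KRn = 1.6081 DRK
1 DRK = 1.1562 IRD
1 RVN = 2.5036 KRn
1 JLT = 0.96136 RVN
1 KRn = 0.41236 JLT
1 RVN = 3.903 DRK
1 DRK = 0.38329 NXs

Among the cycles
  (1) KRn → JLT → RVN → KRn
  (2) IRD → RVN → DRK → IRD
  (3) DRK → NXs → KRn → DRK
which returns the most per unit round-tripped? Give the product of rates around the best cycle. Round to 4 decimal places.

(1) 0.41236 × 0.96136 × 2.5036 = 0.99249
(2) 0.17938 × 3.903 × 1.1562 = 0.80948
(3) 0.38329 × 1.3863 × 1.6081 = 0.85447
Highest is cycle (1) at 0.9925 (≤1, no arbitrage).

0.9925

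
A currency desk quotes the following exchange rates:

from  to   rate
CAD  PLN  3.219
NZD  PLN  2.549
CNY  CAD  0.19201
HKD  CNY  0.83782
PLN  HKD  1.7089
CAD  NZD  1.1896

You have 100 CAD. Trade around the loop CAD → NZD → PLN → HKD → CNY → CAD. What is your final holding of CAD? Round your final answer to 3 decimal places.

100 CAD × 1.1896 = 118.96 NZD
118.96 NZD × 2.549 = 303.22904 PLN
303.22904 PLN × 1.7089 = 518.188106456 HKD
518.188106456 HKD × 0.83782 = 434.14835935096592 CNY
434.14835935096592 CNY × 0.19201 = 83.3608264789789662992 CAD

83.361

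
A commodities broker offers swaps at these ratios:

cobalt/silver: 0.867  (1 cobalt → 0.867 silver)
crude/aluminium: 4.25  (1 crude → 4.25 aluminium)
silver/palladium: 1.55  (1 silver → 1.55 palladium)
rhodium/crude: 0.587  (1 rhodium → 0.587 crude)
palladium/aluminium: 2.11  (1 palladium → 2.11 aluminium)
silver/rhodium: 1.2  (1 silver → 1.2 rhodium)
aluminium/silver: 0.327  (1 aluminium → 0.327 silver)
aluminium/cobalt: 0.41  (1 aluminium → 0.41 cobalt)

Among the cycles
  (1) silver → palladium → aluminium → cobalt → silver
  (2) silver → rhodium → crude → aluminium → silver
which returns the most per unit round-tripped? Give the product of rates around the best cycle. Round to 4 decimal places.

(1) 1.55 × 2.11 × 0.41 × 0.867 = 1.16256
(2) 1.2 × 0.587 × 4.25 × 0.327 = 0.97894
Highest is cycle (1) at 1.1626 (>1, arbitrage).

1.1626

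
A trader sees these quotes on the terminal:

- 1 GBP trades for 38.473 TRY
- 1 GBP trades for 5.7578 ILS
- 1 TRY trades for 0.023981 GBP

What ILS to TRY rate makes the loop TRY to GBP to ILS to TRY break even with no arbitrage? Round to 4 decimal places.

7.2423

Known legs of the cycle: 0.023981 × 5.7578 = 0.1380778018
For no arbitrage the full-cycle product must be 1, so the missing rate is 1 / 0.1380778018 ≈ 7.242294.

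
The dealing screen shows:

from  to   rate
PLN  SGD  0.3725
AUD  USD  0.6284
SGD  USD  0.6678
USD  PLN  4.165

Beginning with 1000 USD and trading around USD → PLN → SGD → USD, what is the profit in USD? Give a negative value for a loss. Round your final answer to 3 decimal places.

1000 USD × 4.165 = 4165 PLN
4165 PLN × 0.3725 = 1551.4625 SGD
1551.4625 SGD × 0.6678 = 1036.0666575 USD
Net change: 1036.0666575 − 1000 = 36.0666575 USD

36.067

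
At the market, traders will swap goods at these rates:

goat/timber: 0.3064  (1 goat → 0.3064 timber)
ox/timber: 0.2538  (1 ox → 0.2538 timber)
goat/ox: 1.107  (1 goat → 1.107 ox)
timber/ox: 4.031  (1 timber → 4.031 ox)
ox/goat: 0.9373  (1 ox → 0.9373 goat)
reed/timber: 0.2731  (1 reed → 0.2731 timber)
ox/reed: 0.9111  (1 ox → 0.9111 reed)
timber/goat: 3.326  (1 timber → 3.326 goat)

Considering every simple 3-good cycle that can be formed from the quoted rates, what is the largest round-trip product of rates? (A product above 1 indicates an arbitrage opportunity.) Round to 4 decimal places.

timber→ox→goat→timber: 4.031 × 0.9373 × 0.3064 = 1.15766
reed→timber→ox→reed: 0.2731 × 4.031 × 0.9111 = 1.00300
timber→goat→ox→timber: 3.326 × 1.107 × 0.2538 = 0.93446
Maximum is timber→ox→goat→timber at 1.1577; arbitrage exists.

1.1577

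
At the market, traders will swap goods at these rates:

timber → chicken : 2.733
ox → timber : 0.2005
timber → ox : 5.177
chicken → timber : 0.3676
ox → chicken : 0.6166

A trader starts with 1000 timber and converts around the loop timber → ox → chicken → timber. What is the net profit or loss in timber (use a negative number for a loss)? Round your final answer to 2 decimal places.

1000 timber × 5.177 = 5177 ox
5177 ox × 0.6166 = 3192.1382 chicken
3192.1382 chicken × 0.3676 = 1173.43000232 timber
Net change: 1173.43000232 − 1000 = 173.43000232 timber

173.43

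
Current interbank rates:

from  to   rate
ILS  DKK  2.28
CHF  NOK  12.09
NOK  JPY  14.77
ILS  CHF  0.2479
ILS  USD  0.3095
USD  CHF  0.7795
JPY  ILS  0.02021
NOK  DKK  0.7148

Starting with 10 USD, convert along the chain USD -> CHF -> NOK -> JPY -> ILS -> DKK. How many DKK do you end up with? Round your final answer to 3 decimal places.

64.139

10 USD × 0.7795 = 7.795 CHF
7.795 CHF × 12.09 = 94.24155 NOK
94.24155 NOK × 14.77 = 1391.9476935 JPY
1391.9476935 JPY × 0.02021 = 28.131262885635 ILS
28.131262885635 ILS × 2.28 = 64.1392793792478 DKK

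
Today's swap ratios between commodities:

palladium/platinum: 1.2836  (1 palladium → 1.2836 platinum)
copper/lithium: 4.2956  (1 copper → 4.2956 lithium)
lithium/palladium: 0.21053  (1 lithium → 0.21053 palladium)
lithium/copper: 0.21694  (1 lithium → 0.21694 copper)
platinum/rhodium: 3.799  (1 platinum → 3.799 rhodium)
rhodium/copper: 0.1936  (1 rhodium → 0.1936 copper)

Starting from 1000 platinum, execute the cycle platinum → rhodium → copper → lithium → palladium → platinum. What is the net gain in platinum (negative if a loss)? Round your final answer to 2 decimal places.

-146.23

1000 platinum × 3.799 = 3799 rhodium
3799 rhodium × 0.1936 = 735.4864 copper
735.4864 copper × 4.2956 = 3159.35537984 lithium
3159.35537984 lithium × 0.21053 = 665.1390881177152 palladium
665.1390881177152 palladium × 1.2836 = 853.77253350789923072 platinum
Net change: 853.77253350789923072 − 1000 = -146.22746649210076928 platinum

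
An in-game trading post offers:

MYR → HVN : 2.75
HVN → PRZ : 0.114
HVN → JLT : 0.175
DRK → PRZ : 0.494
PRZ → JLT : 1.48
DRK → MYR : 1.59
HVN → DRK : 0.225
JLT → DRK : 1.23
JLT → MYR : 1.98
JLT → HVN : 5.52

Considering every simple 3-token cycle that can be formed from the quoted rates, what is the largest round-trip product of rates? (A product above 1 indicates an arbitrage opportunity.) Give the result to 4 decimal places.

HVN→DRK→MYR→HVN: 0.225 × 1.59 × 2.75 = 0.98381
HVN→JLT→MYR→HVN: 0.175 × 1.98 × 2.75 = 0.95288
PRZ→JLT→HVN→PRZ: 1.48 × 5.52 × 0.114 = 0.93133
PRZ→JLT→DRK→PRZ: 1.48 × 1.23 × 0.494 = 0.89928
Maximum is HVN→DRK→MYR→HVN at 0.9838; no arbitrage — every cycle loses value.

0.9838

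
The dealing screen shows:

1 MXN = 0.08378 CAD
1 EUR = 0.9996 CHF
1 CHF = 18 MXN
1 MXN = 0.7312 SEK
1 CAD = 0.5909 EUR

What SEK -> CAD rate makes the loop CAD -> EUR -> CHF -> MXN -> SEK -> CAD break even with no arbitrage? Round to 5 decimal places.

Known legs of the cycle: 0.5909 × 0.9996 × 18 × 0.7312 = 7.774078564224
For no arbitrage the full-cycle product must be 1, so the missing rate is 1 / 7.774078564224 ≈ 0.1286326.

0.12863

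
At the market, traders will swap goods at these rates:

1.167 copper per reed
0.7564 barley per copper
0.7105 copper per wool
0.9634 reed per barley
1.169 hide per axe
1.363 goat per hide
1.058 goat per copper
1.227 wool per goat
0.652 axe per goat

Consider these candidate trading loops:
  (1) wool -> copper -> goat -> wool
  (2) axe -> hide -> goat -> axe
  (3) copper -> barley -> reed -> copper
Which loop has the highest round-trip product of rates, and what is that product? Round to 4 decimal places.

1.0389

(1) 0.7105 × 1.058 × 1.227 = 0.92235
(2) 1.169 × 1.363 × 0.652 = 1.03886
(3) 0.7564 × 0.9634 × 1.167 = 0.85041
Highest is cycle (2) at 1.0389 (>1, arbitrage).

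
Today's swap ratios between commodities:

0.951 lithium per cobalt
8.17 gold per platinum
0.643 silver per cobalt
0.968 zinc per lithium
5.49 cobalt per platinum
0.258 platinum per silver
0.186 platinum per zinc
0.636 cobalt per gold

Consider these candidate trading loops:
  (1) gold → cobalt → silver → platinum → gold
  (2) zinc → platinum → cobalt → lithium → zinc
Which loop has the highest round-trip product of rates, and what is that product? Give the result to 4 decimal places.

(1) 0.636 × 0.643 × 0.258 × 8.17 = 0.86201
(2) 0.186 × 5.49 × 0.951 × 0.968 = 0.94003
Highest is cycle (2) at 0.9400 (≤1, no arbitrage).

0.9400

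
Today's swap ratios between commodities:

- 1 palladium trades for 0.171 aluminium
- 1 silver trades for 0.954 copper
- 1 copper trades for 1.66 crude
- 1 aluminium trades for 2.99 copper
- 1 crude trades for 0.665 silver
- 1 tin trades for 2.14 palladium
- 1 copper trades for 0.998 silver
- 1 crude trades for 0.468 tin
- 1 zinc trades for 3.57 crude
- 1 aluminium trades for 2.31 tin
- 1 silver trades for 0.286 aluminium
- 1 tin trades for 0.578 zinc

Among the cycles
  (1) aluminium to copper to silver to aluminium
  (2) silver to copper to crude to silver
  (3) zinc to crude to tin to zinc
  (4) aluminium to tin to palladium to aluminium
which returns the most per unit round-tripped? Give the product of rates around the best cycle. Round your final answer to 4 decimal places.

(1) 2.99 × 0.998 × 0.286 = 0.85343
(2) 0.954 × 1.66 × 0.665 = 1.05312
(3) 3.57 × 0.468 × 0.578 = 0.96570
(4) 2.31 × 2.14 × 0.171 = 0.84532
Highest is cycle (2) at 1.0531 (>1, arbitrage).

1.0531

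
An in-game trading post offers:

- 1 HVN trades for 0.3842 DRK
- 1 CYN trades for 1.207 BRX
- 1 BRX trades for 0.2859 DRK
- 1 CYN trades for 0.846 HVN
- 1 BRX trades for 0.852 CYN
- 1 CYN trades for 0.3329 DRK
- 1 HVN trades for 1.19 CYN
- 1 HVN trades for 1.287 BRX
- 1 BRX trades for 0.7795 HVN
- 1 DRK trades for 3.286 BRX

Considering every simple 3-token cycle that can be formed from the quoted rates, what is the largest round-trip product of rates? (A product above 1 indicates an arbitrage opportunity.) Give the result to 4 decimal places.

1.1196

HVN→CYN→BRX→HVN: 1.19 × 1.207 × 0.7795 = 1.11962
HVN→DRK→BRX→HVN: 0.3842 × 3.286 × 0.7795 = 0.98410
CYN→DRK→BRX→CYN: 0.3329 × 3.286 × 0.852 = 0.93201
HVN→BRX→CYN→HVN: 1.287 × 0.852 × 0.846 = 0.92766
Maximum is HVN→CYN→BRX→HVN at 1.1196; arbitrage exists.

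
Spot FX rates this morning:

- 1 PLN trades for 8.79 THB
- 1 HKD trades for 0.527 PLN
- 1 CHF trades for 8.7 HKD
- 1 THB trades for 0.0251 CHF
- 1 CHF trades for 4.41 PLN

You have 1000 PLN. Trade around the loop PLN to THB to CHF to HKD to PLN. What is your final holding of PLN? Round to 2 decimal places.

1000 PLN × 8.79 = 8790 THB
8790 THB × 0.0251 = 220.629 CHF
220.629 CHF × 8.7 = 1919.4723 HKD
1919.4723 HKD × 0.527 = 1011.5619021 PLN

1011.56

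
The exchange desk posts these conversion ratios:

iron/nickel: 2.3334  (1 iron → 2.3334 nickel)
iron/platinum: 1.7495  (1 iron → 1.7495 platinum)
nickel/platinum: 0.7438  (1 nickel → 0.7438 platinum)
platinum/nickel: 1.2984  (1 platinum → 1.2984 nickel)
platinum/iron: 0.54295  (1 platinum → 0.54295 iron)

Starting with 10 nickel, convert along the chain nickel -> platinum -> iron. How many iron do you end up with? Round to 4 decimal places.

4.0385

10 nickel × 0.7438 = 7.438 platinum
7.438 platinum × 0.54295 = 4.0384621 iron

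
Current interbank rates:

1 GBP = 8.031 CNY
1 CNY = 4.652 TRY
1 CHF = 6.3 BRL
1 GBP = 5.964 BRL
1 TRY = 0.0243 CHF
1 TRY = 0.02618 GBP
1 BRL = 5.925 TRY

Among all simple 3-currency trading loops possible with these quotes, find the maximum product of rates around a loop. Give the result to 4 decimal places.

TRY→GBP→CNY→TRY: 0.02618 × 8.031 × 4.652 = 0.97809
BRL→TRY→GBP→BRL: 5.925 × 0.02618 × 5.964 = 0.92511
BRL→TRY→CHF→BRL: 5.925 × 0.0243 × 6.3 = 0.90706
Maximum is TRY→GBP→CNY→TRY at 0.9781; no arbitrage — every cycle loses value.

0.9781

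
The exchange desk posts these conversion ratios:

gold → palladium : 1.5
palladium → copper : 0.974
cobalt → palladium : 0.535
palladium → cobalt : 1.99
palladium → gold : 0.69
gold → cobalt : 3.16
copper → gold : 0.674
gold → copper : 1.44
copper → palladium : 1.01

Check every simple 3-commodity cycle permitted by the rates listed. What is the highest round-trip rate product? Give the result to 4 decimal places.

cobalt→palladium→gold→cobalt: 0.535 × 0.69 × 3.16 = 1.16651
palladium→gold→copper→palladium: 0.69 × 1.44 × 1.01 = 1.00354
palladium→copper→gold→palladium: 0.974 × 0.674 × 1.5 = 0.98471
Maximum is cobalt→palladium→gold→cobalt at 1.1665; arbitrage exists.

1.1665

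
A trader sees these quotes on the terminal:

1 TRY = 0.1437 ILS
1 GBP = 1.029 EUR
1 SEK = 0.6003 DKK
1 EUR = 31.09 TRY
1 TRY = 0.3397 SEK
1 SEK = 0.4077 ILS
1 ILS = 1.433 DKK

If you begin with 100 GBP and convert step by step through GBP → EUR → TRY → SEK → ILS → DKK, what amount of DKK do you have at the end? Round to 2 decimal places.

634.92

100 GBP × 1.029 = 102.9 EUR
102.9 EUR × 31.09 = 3199.161 TRY
3199.161 TRY × 0.3397 = 1086.7549917 SEK
1086.7549917 SEK × 0.4077 = 443.07001011609 ILS
443.07001011609 ILS × 1.433 = 634.91932449635697 DKK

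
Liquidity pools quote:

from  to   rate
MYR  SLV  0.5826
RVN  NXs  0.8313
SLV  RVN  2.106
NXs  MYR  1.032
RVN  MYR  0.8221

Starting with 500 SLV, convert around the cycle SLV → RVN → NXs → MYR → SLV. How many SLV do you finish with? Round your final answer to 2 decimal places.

526.30

500 SLV × 2.106 = 1053 RVN
1053 RVN × 0.8313 = 875.3589 NXs
875.3589 NXs × 1.032 = 903.3703848 MYR
903.3703848 MYR × 0.5826 = 526.30358618448 SLV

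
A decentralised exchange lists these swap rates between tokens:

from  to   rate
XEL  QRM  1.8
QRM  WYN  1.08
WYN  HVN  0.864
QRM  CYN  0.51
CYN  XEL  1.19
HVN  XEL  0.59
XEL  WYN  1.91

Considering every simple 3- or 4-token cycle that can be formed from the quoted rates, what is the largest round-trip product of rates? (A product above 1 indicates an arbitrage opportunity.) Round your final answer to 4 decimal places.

1.0924

CYN→XEL→QRM→CYN: 1.19 × 1.8 × 0.51 = 1.09242
XEL→QRM→WYN→HVN→XEL: 1.8 × 1.08 × 0.864 × 0.59 = 0.99097
XEL→WYN→HVN→XEL: 1.91 × 0.864 × 0.59 = 0.97364
Maximum is CYN→XEL→QRM→CYN at 1.0924; arbitrage exists.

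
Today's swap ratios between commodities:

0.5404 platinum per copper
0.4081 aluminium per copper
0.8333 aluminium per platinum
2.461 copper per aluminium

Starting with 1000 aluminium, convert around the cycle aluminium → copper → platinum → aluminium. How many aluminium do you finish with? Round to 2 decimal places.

1108.23

1000 aluminium × 2.461 = 2461 copper
2461 copper × 0.5404 = 1329.9244 platinum
1329.9244 platinum × 0.8333 = 1108.22600252 aluminium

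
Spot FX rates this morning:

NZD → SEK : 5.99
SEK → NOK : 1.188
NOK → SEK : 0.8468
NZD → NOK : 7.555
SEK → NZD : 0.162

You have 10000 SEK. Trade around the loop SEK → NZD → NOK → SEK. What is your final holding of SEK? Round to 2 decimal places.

10364.07

10000 SEK × 0.162 = 1620 NZD
1620 NZD × 7.555 = 12239.1 NOK
12239.1 NOK × 0.8468 = 10364.06988 SEK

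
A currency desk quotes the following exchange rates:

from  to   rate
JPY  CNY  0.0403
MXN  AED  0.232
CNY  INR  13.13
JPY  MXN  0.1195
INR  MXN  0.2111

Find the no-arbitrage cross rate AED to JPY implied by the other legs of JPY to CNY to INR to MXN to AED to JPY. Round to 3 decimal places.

38.588

Known legs of the cycle: 0.0403 × 13.13 × 0.2111 × 0.232 = 0.0259146883528
For no arbitrage the full-cycle product must be 1, so the missing rate is 1 / 0.0259146883528 ≈ 38.58815.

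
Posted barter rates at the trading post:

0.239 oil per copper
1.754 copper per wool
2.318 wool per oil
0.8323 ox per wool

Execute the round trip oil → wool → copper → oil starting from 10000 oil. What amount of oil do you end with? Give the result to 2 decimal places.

9717.20

10000 oil × 2.318 = 23180 wool
23180 wool × 1.754 = 40657.72 copper
40657.72 copper × 0.239 = 9717.19508 oil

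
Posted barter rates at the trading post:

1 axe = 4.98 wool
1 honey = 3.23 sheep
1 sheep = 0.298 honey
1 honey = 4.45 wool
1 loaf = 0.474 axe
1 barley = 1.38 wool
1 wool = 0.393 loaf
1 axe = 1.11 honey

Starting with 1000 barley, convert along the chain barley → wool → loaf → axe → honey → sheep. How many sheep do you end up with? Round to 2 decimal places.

1000 barley × 1.38 = 1380 wool
1380 wool × 0.393 = 542.34 loaf
542.34 loaf × 0.474 = 257.06916 axe
257.06916 axe × 1.11 = 285.3467676 honey
285.3467676 honey × 3.23 = 921.670059348 sheep

921.67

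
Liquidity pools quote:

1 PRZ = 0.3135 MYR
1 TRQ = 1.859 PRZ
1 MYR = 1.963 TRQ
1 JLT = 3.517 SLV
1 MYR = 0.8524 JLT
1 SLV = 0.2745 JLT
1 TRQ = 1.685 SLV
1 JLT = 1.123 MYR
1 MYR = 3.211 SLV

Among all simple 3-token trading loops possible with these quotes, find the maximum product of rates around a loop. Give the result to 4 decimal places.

MYR→TRQ→PRZ→MYR: 1.963 × 1.859 × 0.3135 = 1.14403
SLV→JLT→MYR→SLV: 0.2745 × 1.123 × 3.211 = 0.98983
Maximum is MYR→TRQ→PRZ→MYR at 1.1440; arbitrage exists.

1.1440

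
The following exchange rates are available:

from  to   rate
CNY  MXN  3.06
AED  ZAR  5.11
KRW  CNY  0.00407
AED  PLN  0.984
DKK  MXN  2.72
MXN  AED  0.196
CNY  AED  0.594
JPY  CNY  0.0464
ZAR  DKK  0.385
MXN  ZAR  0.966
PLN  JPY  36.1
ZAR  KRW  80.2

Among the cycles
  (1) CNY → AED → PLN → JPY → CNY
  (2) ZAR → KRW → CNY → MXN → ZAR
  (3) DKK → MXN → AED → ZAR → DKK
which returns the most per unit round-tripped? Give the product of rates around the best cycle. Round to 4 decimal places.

(1) 0.594 × 0.984 × 36.1 × 0.0464 = 0.97905
(2) 80.2 × 0.00407 × 3.06 × 0.966 = 0.96487
(3) 2.72 × 0.196 × 5.11 × 0.385 = 1.04883
Highest is cycle (3) at 1.0488 (>1, arbitrage).

1.0488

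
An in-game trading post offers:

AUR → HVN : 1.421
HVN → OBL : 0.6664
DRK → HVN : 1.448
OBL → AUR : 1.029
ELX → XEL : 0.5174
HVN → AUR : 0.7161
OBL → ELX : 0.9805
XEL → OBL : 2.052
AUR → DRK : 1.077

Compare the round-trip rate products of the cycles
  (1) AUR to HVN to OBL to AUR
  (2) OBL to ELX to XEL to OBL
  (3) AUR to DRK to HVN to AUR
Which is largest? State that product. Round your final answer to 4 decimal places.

(1) 1.421 × 0.6664 × 1.029 = 0.97442
(2) 0.9805 × 0.5174 × 2.052 = 1.04100
(3) 1.077 × 1.448 × 0.7161 = 1.11676
Highest is cycle (3) at 1.1168 (>1, arbitrage).

1.1168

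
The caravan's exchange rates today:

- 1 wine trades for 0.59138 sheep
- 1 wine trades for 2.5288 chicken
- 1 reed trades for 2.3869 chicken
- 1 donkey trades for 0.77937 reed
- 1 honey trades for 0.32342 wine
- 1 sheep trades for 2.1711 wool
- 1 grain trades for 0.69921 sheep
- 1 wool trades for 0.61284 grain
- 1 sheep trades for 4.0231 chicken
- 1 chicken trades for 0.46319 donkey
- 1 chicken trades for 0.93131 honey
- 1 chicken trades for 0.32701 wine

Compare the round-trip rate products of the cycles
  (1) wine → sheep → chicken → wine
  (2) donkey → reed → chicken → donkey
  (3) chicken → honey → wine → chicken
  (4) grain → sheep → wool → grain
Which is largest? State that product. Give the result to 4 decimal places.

(1) 0.59138 × 4.0231 × 0.32701 = 0.77802
(2) 0.77937 × 2.3869 × 0.46319 = 0.86166
(3) 0.93131 × 0.32342 × 2.5288 = 0.76169
(4) 0.69921 × 2.1711 × 0.61284 = 0.93032
Highest is cycle (4) at 0.9303 (≤1, no arbitrage).

0.9303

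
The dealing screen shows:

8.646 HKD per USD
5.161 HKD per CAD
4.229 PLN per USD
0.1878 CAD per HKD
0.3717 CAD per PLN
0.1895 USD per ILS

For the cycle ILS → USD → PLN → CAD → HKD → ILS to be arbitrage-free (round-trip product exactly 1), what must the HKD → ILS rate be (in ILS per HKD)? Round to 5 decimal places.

Known legs of the cycle: 0.1895 × 4.229 × 0.3717 × 5.161 = 1.53735200863335
For no arbitrage the full-cycle product must be 1, so the missing rate is 1 / 1.53735200863335 ≈ 0.6504691.

0.65047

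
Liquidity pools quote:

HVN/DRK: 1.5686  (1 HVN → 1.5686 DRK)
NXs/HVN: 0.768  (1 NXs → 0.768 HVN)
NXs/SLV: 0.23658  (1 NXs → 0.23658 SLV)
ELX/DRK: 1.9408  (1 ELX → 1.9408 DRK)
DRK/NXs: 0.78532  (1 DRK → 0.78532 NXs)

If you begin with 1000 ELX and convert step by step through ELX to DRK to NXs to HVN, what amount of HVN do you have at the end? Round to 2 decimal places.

1170.55

1000 ELX × 1.9408 = 1940.8 DRK
1940.8 DRK × 0.78532 = 1524.149056 NXs
1524.149056 NXs × 0.768 = 1170.546475008 HVN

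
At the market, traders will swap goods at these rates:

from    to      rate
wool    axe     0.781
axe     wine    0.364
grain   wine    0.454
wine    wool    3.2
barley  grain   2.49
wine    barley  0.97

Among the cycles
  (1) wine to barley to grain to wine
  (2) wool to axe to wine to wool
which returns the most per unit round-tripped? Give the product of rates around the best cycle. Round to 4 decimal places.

(1) 0.97 × 2.49 × 0.454 = 1.09655
(2) 0.781 × 0.364 × 3.2 = 0.90971
Highest is cycle (1) at 1.0965 (>1, arbitrage).

1.0965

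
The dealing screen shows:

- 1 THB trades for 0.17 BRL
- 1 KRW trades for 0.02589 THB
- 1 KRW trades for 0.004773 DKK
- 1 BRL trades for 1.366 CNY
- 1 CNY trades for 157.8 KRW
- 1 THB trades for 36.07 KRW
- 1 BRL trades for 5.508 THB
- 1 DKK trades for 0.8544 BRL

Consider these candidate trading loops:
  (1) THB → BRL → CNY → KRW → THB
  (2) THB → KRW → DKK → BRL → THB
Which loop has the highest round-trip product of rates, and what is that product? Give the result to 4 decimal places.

0.9487

(1) 0.17 × 1.366 × 157.8 × 0.02589 = 0.94872
(2) 36.07 × 0.004773 × 0.8544 × 5.508 = 0.81020
Highest is cycle (1) at 0.9487 (≤1, no arbitrage).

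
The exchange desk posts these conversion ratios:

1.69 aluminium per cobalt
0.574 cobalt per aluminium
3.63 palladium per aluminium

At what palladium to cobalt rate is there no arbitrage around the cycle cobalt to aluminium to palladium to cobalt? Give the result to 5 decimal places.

0.16301

Known legs of the cycle: 1.69 × 3.63 = 6.1347
For no arbitrage the full-cycle product must be 1, so the missing rate is 1 / 6.1347 ≈ 0.1630072.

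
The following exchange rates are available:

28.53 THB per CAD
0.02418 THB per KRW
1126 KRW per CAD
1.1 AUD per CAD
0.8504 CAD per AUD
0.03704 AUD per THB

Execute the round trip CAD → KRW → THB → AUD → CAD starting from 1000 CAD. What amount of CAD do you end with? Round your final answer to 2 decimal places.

857.61

1000 CAD × 1126 = 1126000 KRW
1126000 KRW × 0.02418 = 27226.68 THB
27226.68 THB × 0.03704 = 1008.4762272 AUD
1008.4762272 AUD × 0.8504 = 857.60818361088 CAD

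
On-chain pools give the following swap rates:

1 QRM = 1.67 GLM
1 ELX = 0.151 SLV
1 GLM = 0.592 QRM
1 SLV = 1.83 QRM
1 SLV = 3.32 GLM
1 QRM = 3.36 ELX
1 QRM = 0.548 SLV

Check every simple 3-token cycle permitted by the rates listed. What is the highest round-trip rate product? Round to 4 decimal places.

1.0771

SLV→GLM→QRM→SLV: 3.32 × 0.592 × 0.548 = 1.07706
ELX→SLV→QRM→ELX: 0.151 × 1.83 × 3.36 = 0.92847
Maximum is SLV→GLM→QRM→SLV at 1.0771; arbitrage exists.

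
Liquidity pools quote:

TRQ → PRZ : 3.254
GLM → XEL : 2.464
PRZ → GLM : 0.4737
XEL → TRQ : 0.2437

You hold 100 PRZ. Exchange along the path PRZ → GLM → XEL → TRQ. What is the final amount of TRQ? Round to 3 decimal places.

100 PRZ × 0.4737 = 47.37 GLM
47.37 GLM × 2.464 = 116.71968 XEL
116.71968 XEL × 0.2437 = 28.444586016 TRQ

28.445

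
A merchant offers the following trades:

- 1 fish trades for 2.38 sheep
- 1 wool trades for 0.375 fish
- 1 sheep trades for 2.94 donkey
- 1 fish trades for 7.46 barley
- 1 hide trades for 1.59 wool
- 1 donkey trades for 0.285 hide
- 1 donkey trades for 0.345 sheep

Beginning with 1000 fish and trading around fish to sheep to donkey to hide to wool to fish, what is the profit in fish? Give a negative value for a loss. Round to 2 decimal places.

1000 fish × 2.38 = 2380 sheep
2380 sheep × 2.94 = 6997.2 donkey
6997.2 donkey × 0.285 = 1994.202 hide
1994.202 hide × 1.59 = 3170.78118 wool
3170.78118 wool × 0.375 = 1189.0429425 fish
Net change: 1189.0429425 − 1000 = 189.0429425 fish

189.04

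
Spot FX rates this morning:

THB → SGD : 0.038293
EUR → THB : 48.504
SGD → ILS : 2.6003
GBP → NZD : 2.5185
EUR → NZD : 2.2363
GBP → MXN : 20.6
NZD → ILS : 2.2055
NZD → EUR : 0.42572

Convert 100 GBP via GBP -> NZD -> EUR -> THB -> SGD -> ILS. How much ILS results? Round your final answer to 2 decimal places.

100 GBP × 2.5185 = 251.85 NZD
251.85 NZD × 0.42572 = 107.217582 EUR
107.217582 EUR × 48.504 = 5200.481597328 THB
5200.481597328 THB × 0.038293 = 199.142041806481104 SGD
199.142041806481104 SGD × 2.6003 = 517.8290513093928147312 ILS

517.83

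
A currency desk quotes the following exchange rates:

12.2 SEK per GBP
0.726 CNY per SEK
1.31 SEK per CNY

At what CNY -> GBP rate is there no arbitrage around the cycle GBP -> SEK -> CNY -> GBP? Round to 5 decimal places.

Known legs of the cycle: 12.2 × 0.726 = 8.8572
For no arbitrage the full-cycle product must be 1, so the missing rate is 1 / 8.8572 ≈ 0.1129025.

0.11290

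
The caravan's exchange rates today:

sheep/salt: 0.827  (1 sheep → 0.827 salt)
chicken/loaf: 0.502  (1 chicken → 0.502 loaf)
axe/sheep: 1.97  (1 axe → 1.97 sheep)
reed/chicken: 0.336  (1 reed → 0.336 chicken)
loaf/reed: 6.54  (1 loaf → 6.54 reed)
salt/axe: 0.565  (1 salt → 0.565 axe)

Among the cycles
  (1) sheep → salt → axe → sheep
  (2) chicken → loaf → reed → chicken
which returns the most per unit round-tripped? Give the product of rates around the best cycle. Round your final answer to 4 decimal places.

(1) 0.827 × 0.565 × 1.97 = 0.92049
(2) 0.502 × 6.54 × 0.336 = 1.10311
Highest is cycle (2) at 1.1031 (>1, arbitrage).

1.1031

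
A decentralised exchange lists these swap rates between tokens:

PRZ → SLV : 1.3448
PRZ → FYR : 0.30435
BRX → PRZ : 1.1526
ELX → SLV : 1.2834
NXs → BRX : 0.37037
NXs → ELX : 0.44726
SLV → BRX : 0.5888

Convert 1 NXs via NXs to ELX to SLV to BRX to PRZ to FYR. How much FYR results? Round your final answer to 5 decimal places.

1 NXs × 0.44726 = 0.44726 ELX
0.44726 ELX × 1.2834 = 0.574013484 SLV
0.574013484 SLV × 0.5888 = 0.3379791393792 BRX
0.3379791393792 BRX × 1.1526 = 0.38955475604846592 PRZ
0.38955475604846592 PRZ × 0.30435 = 0.118560990003350602752 FYR

0.11856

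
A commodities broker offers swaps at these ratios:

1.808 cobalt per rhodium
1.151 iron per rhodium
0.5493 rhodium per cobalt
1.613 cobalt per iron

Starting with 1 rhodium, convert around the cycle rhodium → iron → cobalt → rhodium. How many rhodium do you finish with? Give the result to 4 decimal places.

1.0198

1 rhodium × 1.151 = 1.151 iron
1.151 iron × 1.613 = 1.856563 cobalt
1.856563 cobalt × 0.5493 = 1.0198100559 rhodium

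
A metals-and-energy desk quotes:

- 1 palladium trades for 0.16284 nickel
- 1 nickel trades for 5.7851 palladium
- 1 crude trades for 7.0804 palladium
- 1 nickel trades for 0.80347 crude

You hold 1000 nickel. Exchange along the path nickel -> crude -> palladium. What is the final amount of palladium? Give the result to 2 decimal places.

5688.89

1000 nickel × 0.80347 = 803.47 crude
803.47 crude × 7.0804 = 5688.888988 palladium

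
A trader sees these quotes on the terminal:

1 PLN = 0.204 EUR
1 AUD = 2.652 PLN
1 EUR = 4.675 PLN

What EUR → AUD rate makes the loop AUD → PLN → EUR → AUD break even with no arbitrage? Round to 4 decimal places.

Known legs of the cycle: 2.652 × 0.204 = 0.541008
For no arbitrage the full-cycle product must be 1, so the missing rate is 1 / 0.541008 ≈ 1.848402.

1.8484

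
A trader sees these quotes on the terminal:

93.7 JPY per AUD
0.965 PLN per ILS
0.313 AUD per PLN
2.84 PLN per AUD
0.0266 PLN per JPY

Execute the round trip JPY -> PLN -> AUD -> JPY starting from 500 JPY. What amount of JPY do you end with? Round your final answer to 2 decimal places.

500 JPY × 0.0266 = 13.3 PLN
13.3 PLN × 0.313 = 4.1629 AUD
4.1629 AUD × 93.7 = 390.06373 JPY

390.06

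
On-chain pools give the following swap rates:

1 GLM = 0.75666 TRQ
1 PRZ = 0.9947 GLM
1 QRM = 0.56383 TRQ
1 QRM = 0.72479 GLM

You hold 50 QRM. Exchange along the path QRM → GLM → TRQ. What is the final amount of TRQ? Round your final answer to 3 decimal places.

50 QRM × 0.72479 = 36.2395 GLM
36.2395 GLM × 0.75666 = 27.42098007 TRQ

27.421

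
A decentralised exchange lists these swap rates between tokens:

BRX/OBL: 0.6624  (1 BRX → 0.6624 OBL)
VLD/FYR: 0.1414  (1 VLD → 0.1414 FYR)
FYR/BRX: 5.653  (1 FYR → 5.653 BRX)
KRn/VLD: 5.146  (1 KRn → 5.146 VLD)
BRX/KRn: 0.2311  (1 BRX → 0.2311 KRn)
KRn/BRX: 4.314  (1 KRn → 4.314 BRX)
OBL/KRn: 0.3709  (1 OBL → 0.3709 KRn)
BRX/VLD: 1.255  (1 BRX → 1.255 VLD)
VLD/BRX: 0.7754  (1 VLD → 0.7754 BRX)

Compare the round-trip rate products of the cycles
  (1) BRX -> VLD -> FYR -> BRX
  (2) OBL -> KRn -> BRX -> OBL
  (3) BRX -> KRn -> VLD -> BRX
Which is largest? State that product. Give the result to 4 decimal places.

(1) 1.255 × 0.1414 × 5.653 = 1.00316
(2) 0.3709 × 4.314 × 0.6624 = 1.05988
(3) 0.2311 × 5.146 × 0.7754 = 0.92214
Highest is cycle (2) at 1.0599 (>1, arbitrage).

1.0599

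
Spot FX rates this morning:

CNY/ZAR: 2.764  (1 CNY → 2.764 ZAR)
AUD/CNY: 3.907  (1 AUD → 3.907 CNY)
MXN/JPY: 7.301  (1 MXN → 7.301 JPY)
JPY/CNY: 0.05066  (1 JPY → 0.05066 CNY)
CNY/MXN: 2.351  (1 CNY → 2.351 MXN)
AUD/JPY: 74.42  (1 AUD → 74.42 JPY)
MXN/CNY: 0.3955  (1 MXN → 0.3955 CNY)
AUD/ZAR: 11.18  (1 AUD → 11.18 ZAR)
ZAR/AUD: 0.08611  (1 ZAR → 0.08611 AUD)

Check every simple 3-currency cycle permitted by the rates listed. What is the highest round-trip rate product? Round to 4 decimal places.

0.9299

CNY→ZAR→AUD→CNY: 2.764 × 0.08611 × 3.907 = 0.92990
MXN→JPY→CNY→MXN: 7.301 × 0.05066 × 2.351 = 0.86956
Maximum is CNY→ZAR→AUD→CNY at 0.9299; no arbitrage — every cycle loses value.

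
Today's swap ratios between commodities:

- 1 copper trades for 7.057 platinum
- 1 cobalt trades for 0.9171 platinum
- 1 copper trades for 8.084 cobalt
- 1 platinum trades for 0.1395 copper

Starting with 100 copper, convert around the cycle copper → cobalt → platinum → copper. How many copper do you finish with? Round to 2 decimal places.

100 copper × 8.084 = 808.4 cobalt
808.4 cobalt × 0.9171 = 741.38364 platinum
741.38364 platinum × 0.1395 = 103.42301778 copper

103.42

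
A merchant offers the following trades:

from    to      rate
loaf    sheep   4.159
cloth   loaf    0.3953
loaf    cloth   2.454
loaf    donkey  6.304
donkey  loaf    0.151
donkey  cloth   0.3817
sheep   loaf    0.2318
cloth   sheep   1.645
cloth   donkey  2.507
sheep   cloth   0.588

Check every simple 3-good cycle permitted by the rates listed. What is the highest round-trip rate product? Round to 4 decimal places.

0.9667

loaf→sheep→cloth→loaf: 4.159 × 0.588 × 0.3953 = 0.96670
loaf→donkey→cloth→loaf: 6.304 × 0.3817 × 0.3953 = 0.95119
loaf→cloth→sheep→loaf: 2.454 × 1.645 × 0.2318 = 0.93574
loaf→cloth→donkey→loaf: 2.454 × 2.507 × 0.151 = 0.92898
Maximum is loaf→sheep→cloth→loaf at 0.9667; no arbitrage — every cycle loses value.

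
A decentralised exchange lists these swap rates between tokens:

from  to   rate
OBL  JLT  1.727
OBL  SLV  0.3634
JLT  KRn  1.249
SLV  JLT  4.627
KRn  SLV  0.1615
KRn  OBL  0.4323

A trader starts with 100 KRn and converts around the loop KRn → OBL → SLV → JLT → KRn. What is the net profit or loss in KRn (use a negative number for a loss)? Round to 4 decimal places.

100 KRn × 0.4323 = 43.23 OBL
43.23 OBL × 0.3634 = 15.709782 SLV
15.709782 SLV × 4.627 = 72.689161314 JLT
72.689161314 JLT × 1.249 = 90.788762481186 KRn
Net change: 90.788762481186 − 100 = -9.211237518814 KRn

-9.2112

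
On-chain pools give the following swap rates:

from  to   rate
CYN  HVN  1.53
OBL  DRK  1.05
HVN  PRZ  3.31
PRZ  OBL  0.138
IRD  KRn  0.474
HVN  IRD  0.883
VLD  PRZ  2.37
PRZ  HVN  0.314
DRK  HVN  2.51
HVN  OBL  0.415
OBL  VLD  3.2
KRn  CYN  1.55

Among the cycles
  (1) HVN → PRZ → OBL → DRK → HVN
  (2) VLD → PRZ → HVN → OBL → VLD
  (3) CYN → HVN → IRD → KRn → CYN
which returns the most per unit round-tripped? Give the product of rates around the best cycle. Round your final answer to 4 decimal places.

1.2038

(1) 3.31 × 0.138 × 1.05 × 2.51 = 1.20384
(2) 2.37 × 0.314 × 0.415 × 3.2 = 0.98827
(3) 1.53 × 0.883 × 0.474 × 1.55 = 0.99257
Highest is cycle (1) at 1.2038 (>1, arbitrage).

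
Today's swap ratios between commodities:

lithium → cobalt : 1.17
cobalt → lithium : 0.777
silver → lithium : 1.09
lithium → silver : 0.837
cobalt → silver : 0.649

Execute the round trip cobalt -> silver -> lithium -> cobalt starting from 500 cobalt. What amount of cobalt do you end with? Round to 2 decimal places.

413.83

500 cobalt × 0.649 = 324.5 silver
324.5 silver × 1.09 = 353.705 lithium
353.705 lithium × 1.17 = 413.83485 cobalt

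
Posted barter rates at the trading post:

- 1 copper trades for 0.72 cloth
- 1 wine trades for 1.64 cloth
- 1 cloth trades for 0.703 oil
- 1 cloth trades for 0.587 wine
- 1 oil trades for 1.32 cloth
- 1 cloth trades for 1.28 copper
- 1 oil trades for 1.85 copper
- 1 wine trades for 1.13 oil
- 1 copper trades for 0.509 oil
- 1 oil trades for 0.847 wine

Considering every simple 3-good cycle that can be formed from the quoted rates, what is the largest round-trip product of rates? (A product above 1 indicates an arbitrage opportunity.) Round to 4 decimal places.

0.9765

oil→wine→cloth→oil: 0.847 × 1.64 × 0.703 = 0.97652
oil→copper→cloth→oil: 1.85 × 0.72 × 0.703 = 0.93640
oil→cloth→wine→oil: 1.32 × 0.587 × 1.13 = 0.87557
oil→cloth→copper→oil: 1.32 × 1.28 × 0.509 = 0.86001
Maximum is oil→wine→cloth→oil at 0.9765; no arbitrage — every cycle loses value.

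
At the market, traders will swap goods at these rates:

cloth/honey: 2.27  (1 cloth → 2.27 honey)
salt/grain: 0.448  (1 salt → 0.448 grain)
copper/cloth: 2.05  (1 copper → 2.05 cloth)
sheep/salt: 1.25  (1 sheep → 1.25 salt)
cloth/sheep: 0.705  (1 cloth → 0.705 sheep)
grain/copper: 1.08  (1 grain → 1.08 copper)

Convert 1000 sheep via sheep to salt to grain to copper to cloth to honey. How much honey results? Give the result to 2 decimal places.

1000 sheep × 1.25 = 1250 salt
1250 salt × 0.448 = 560 grain
560 grain × 1.08 = 604.8 copper
604.8 copper × 2.05 = 1239.84 cloth
1239.84 cloth × 2.27 = 2814.4368 honey

2814.44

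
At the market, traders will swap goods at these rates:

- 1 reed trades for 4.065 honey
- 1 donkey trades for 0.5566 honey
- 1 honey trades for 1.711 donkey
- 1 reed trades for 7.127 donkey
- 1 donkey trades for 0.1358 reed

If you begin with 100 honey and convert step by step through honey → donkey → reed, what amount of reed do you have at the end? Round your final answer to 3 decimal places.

23.235

100 honey × 1.711 = 171.1 donkey
171.1 donkey × 0.1358 = 23.23538 reed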